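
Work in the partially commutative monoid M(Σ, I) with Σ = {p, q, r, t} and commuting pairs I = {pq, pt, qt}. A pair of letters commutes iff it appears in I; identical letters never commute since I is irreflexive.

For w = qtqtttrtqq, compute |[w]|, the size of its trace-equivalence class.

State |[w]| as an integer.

drop 0:q onto floor
drop 1:t onto floor
drop 2:q onto {0:q}
drop 3:t onto {1:t}
drop 4:t onto {3:t}
drop 5:t onto {4:t}
drop 6:r onto {2:q, 5:t}
drop 7:t onto {6:r}
drop 8:q onto {6:r}
drop 9:q onto {8:q}
ground layer = {0:q, 1:t}
drop-orders for the pieces not yet dropped (sum over which currently-grounded one goes next):
  1 to go: {7} 1  {9} 1
  2 to go: {7,9} 2  {8,9} 1
  3 to go: {7,8,9} 3
  4 to go: {6,7,8,9} 3
  5 to go: {2,6,7,8,9} 3  {5,6,7,8,9} 3
  6 to go: {0,2,6,7,8,9} 3  {2,5,6,7,8,9} 6  {4,5,6,7,8,9} 3
  7 to go: {0,2,5,6,7,8,9} 9  {2,4,5,6,7,8,9} 9  {3,4,5,6,7,8,9} 3
  8 to go: {0,2,4,5,6,7,8,9} 18  {1,3,4,5,6,7,8,9} 3  {2,3,4,5,6,7,8,9} 12
  if 0:q drops first: 15 orders
  if 1:t drops first: 30 orders
heap linearizations: 45

45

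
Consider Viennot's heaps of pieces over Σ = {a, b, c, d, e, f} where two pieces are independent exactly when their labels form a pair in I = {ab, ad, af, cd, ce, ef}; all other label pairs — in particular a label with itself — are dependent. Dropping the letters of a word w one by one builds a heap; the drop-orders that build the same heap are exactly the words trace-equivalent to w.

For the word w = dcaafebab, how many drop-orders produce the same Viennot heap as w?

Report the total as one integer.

drop 0:d onto floor
drop 1:c onto floor
drop 2:a onto {1:c}
drop 3:a onto {2:a}
drop 4:f onto {0:d, 1:c}
drop 5:e onto {0:d, 3:a}
drop 6:b onto {4:f, 5:e}
drop 7:a onto {5:e}
drop 8:b onto {6:b}
ground layer = {0:d, 1:c}
drop-orders for the pieces not yet dropped (sum over which currently-grounded one goes next):
  1 to go: {7} 1  {8} 1
  2 to go: {6,8} 1  {7,8} 2
  3 to go: {4,6,8} 1  {6,7,8} 3
  4 to go: {4,6,7,8} 4  {5,6,7,8} 3
  5 to go: {3,5,6,7,8} 3  {4,5,6,7,8} 7
  6 to go: {0,4,5,6,7,8} 7  {2,3,5,6,7,8} 3  {3,4,5,6,7,8} 10
  7 to go: {0,3,4,5,6,7,8} 17  {2,3,4,5,6,7,8} 13
  if 0:d drops first: 13 orders
  if 1:c drops first: 30 orders
heap linearizations: 43

43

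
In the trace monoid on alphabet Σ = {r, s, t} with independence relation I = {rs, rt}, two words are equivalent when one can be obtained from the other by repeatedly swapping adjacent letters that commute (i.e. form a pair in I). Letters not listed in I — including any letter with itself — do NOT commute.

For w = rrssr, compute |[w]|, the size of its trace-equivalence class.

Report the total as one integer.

10

#0=r has no predecessor
#1=r depends on [0:r]
#2=s has no predecessor
#3=s depends on [2:s]
#4=r depends on [1:r]
sources: [0:r, 2:s]
N(rest) = Σ N(rest − s) over sources s of rest; N(one piece) = 1:
  size 1 → [3]=1  [4]=1
  size 2 → [1,4]=1  [2,3]=1  [3,4]=2
  size 3 → [0,1,4]=1  [1,3,4]=3  [2,3,4]=3
  first=0(r) contributes 6
  first=2(s) contributes 4
|[w]| = 10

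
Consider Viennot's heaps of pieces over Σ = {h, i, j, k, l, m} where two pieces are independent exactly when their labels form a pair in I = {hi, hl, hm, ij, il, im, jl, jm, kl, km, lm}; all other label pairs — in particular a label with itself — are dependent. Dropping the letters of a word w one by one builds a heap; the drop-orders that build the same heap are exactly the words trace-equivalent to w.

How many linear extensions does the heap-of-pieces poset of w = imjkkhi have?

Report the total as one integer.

#0=i has no predecessor
#1=m has no predecessor
#2=j has no predecessor
#3=k depends on [0:i, 2:j]
#4=k depends on [3:k]
#5=h depends on [4:k]
#6=i depends on [4:k]
sources: [0:i, 1:m, 2:j]
N(rest) = Σ N(rest − s) over sources s of rest; N(one piece) = 1:
  size 1 → [1]=1  [5]=1  [6]=1
  size 2 → [1,5]=2  [1,6]=2  [5,6]=2
  size 3 → [1,5,6]=6  [4,5,6]=2
  size 4 → [1,4,5,6]=8  [3,4,5,6]=2
  size 5 → [0,3,4,5,6]=2  [1,3,4,5,6]=10  [2,3,4,5,6]=2
  first=0(i) contributes 12
  first=1(m) contributes 4
  first=2(j) contributes 12
|[w]| = 28

28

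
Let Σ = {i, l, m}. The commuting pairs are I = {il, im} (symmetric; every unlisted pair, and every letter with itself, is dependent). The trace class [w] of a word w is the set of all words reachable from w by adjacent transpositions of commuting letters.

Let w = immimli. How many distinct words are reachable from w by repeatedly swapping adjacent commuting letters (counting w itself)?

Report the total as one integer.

#0=i has no predecessor
#1=m has no predecessor
#2=m depends on [1:m]
#3=i depends on [0:i]
#4=m depends on [2:m]
#5=l depends on [4:m]
#6=i depends on [3:i]
sources: [0:i, 1:m]
N(rest) = Σ N(rest − s) over sources s of rest; N(one piece) = 1:
  size 1 → [5]=1  [6]=1
  size 2 → [3,6]=1  [4,5]=1  [5,6]=2
  size 3 → [0,3,6]=1  [2,4,5]=1  [3,5,6]=3  [4,5,6]=3
  size 4 → [0,3,5,6]=4  [1,2,4,5]=1  [2,4,5,6]=4  [3,4,5,6]=6
  size 5 → [0,3,4,5,6]=10  [1,2,4,5,6]=5  [2,3,4,5,6]=10
  first=0(i) contributes 15
  first=1(m) contributes 20
|[w]| = 35

35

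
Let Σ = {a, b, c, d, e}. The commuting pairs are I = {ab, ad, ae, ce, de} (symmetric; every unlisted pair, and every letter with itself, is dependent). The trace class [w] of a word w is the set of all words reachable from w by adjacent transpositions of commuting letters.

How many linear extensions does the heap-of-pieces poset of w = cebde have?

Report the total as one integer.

#0=c has no predecessor
#1=e has no predecessor
#2=b depends on [0:c, 1:e]
#3=d depends on [2:b]
#4=e depends on [2:b]
sources: [0:c, 1:e]
N(rest) = Σ N(rest − s) over sources s of rest; N(one piece) = 1:
  size 1 → [3]=1  [4]=1
  size 2 → [3,4]=2
  size 3 → [2,3,4]=2
  first=0(c) contributes 2
  first=1(e) contributes 2
|[w]| = 4

4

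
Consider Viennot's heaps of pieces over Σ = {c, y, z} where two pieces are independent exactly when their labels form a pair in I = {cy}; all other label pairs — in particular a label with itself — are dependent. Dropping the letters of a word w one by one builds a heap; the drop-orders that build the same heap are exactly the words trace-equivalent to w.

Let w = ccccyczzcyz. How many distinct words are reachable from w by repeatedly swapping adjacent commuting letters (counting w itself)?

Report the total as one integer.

piece 0:c — minimal
piece 1:c rests on {0:c}
piece 2:c rests on {1:c}
piece 3:c rests on {2:c}
piece 4:y — minimal
piece 5:c rests on {3:c}
piece 6:z rests on {4:y, 5:c}
piece 7:z rests on {6:z}
piece 8:c rests on {7:z}
piece 9:y rests on {7:z}
piece 10:z rests on {8:c, 9:y}
minimal pieces: {0:c, 4:y}
ways to finish when only these pieces remain (= sum over removing one remaining piece with nothing left below it):
  1 left: {10}→1
  2 left: {8,10}→1  {9,10}→1
  3 left: {8,9,10}→2
  4 left: {7,8,9,10}→2
  5 left: {6,7,8,9,10}→2
  6 left: {4,6,7,8,9,10}→2  {5,6,7,8,9,10}→2
  7 left: {3,5,6,7,8,9,10}→2  {4,5,6,7,8,9,10}→4
  8 left: {2,3,5,6,7,8,9,10}→2  {3,4,5,6,7,8,9,10}→6
  9 left: {1,2,3,5,6,7,8,9,10}→2  {2,3,4,5,6,7,8,9,10}→8
  placing 0:c first → 10 extensions
  placing 4:y first → 2 extensions
total linear extensions = 12

12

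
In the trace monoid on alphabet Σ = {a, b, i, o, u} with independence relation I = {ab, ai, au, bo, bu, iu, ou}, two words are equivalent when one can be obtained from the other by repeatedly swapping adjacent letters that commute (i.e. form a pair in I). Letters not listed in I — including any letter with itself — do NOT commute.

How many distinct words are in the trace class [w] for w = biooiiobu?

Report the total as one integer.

18

piece 0:b — minimal
piece 1:i rests on {0:b}
piece 2:o rests on {1:i}
piece 3:o rests on {2:o}
piece 4:i rests on {3:o}
piece 5:i rests on {4:i}
piece 6:o rests on {5:i}
piece 7:b rests on {5:i}
piece 8:u — minimal
minimal pieces: {0:b, 8:u}
ways to finish when only these pieces remain (= sum over removing one remaining piece with nothing left below it):
  1 left: {6}→1  {7}→1  {8}→1
  2 left: {6,7}→2  {6,8}→2  {7,8}→2
  3 left: {5,6,7}→2  {6,7,8}→6
  4 left: {4,5,6,7}→2  {5,6,7,8}→8
  5 left: {3,4,5,6,7}→2  {4,5,6,7,8}→10
  6 left: {2,3,4,5,6,7}→2  {3,4,5,6,7,8}→12
  7 left: {1,2,3,4,5,6,7}→2  {2,3,4,5,6,7,8}→14
  placing 0:b first → 16 extensions
  placing 8:u first → 2 extensions
total linear extensions = 18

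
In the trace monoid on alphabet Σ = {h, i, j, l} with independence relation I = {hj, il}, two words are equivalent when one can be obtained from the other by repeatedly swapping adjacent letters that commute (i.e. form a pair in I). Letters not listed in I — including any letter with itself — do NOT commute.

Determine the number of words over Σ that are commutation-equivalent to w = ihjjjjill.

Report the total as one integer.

piece 0:i — minimal
piece 1:h rests on {0:i}
piece 2:j rests on {0:i}
piece 3:j rests on {2:j}
piece 4:j rests on {3:j}
piece 5:j rests on {4:j}
piece 6:i rests on {1:h, 5:j}
piece 7:l rests on {1:h, 5:j}
piece 8:l rests on {7:l}
minimal pieces: {0:i}
ways to finish when only these pieces remain (= sum over removing one remaining piece with nothing left below it):
  1 left: {6}→1  {8}→1
  2 left: {6,8}→2  {7,8}→1
  3 left: {6,7,8}→3
  4 left: {1,6,7,8}→3  {5,6,7,8}→3
  5 left: {1,5,6,7,8}→6  {4,5,6,7,8}→3
  6 left: {1,4,5,6,7,8}→9  {3,4,5,6,7,8}→3
  7 left: {1,3,4,5,6,7,8}→12  {2,3,4,5,6,7,8}→3
  placing 0:i first → 15 extensions

15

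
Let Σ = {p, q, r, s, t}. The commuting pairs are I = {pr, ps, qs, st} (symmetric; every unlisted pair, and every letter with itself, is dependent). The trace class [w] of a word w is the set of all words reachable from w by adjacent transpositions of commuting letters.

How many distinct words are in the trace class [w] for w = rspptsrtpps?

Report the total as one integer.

76

piece 0:r — minimal
piece 1:s rests on {0:r}
piece 2:p — minimal
piece 3:p rests on {2:p}
piece 4:t rests on {0:r, 3:p}
piece 5:s rests on {1:s}
piece 6:r rests on {4:t, 5:s}
piece 7:t rests on {6:r}
piece 8:p rests on {7:t}
piece 9:p rests on {8:p}
piece 10:s rests on {6:r}
minimal pieces: {0:r, 2:p}
ways to finish when only these pieces remain (= sum over removing one remaining piece with nothing left below it):
  1 left: {9}→1  {10}→1
  2 left: {8,9}→1  {9,10}→2
  3 left: {7,8,9}→1  {8,9,10}→3
  4 left: {7,8,9,10}→4
  5 left: {6,7,8,9,10}→4
  6 left: {4,6,7,8,9,10}→4  {5,6,7,8,9,10}→4
  7 left: {1,5,6,7,8,9,10}→4  {3,4,6,7,8,9,10}→4  {4,5,6,7,8,9,10}→8
  8 left: {1,4,5,6,7,8,9,10}→12  {2,3,4,6,7,8,9,10}→4  {3,4,5,6,7,8,9,10}→12
  9 left: {0,1,4,5,6,7,8,9,10}→12  {1,3,4,5,6,7,8,9,10}→24  {2,3,4,5,6,7,8,9,10}→16
  placing 0:r first → 40 extensions
  placing 2:p first → 36 extensions
total linear extensions = 76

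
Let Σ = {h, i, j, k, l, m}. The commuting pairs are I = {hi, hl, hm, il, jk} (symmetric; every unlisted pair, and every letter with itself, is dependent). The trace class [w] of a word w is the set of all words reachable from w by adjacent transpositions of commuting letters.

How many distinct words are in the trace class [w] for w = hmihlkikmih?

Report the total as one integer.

60

drop 0:h onto floor
drop 1:m onto floor
drop 2:i onto {1:m}
drop 3:h onto {0:h}
drop 4:l onto {1:m}
drop 5:k onto {2:i, 3:h, 4:l}
drop 6:i onto {5:k}
drop 7:k onto {6:i}
drop 8:m onto {7:k}
drop 9:i onto {8:m}
drop 10:h onto {7:k}
ground layer = {0:h, 1:m}
drop-orders for the pieces not yet dropped (sum over which currently-grounded one goes next):
  1 to go: {9} 1  {10} 1
  2 to go: {8,9} 1  {9,10} 2
  3 to go: {8,9,10} 3
  4 to go: {7,8,9,10} 3
  5 to go: {6,7,8,9,10} 3
  6 to go: {5,6,7,8,9,10} 3
  7 to go: {2,5,6,7,8,9,10} 3  {3,5,6,7,8,9,10} 3  {4,5,6,7,8,9,10} 3
  8 to go: {0,3,5,6,7,8,9,10} 3  {2,3,5,6,7,8,9,10} 6  {2,4,5,6,7,8,9,10} 6  {3,4,5,6,7,8,9,10} 6
  9 to go: {0,2,3,5,6,7,8,9,10} 9  {0,3,4,5,6,7,8,9,10} 9  {1,2,4,5,6,7,8,9,10} 6  {2,3,4,5,6,7,8,9,10} 18
  if 0:h drops first: 24 orders
  if 1:m drops first: 36 orders
heap linearizations: 60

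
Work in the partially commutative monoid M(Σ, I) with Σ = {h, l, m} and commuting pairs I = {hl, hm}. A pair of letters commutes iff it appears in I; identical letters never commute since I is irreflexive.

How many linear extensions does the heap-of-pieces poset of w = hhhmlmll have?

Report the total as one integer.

#0=h has no predecessor
#1=h depends on [0:h]
#2=h depends on [1:h]
#3=m has no predecessor
#4=l depends on [3:m]
#5=m depends on [4:l]
#6=l depends on [5:m]
#7=l depends on [6:l]
sources: [0:h, 3:m]
N(rest) = Σ N(rest − s) over sources s of rest; N(one piece) = 1:
  size 1 → [2]=1  [7]=1
  size 2 → [1,2]=1  [2,7]=2  [6,7]=1
  size 3 → [0,1,2]=1  [1,2,7]=3  [2,6,7]=3  [5,6,7]=1
  size 4 → [0,1,2,7]=4  [1,2,6,7]=6  [2,5,6,7]=4  [4,5,6,7]=1
  size 5 → [0,1,2,6,7]=10  [1,2,5,6,7]=10  [2,4,5,6,7]=5  [3,4,5,6,7]=1
  size 6 → [0,1,2,5,6,7]=20  [1,2,4,5,6,7]=15  [2,3,4,5,6,7]=6
  first=0(h) contributes 21
  first=3(m) contributes 35
|[w]| = 56

56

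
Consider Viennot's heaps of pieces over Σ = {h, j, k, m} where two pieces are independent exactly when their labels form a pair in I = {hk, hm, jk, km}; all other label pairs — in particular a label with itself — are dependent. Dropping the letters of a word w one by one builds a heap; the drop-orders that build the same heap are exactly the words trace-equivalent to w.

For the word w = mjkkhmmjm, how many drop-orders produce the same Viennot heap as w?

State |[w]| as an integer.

#0=m has no predecessor
#1=j depends on [0:m]
#2=k has no predecessor
#3=k depends on [2:k]
#4=h depends on [1:j]
#5=m depends on [1:j]
#6=m depends on [5:m]
#7=j depends on [4:h, 6:m]
#8=m depends on [7:j]
sources: [0:m, 2:k]
N(rest) = Σ N(rest − s) over sources s of rest; N(one piece) = 1:
  size 1 → [3]=1  [8]=1
  size 2 → [2,3]=1  [3,8]=2  [7,8]=1
  size 3 → [2,3,8]=3  [3,7,8]=3  [4,7,8]=1  [6,7,8]=1
  size 4 → [2,3,7,8]=6  [3,4,7,8]=4  [3,6,7,8]=4  [4,6,7,8]=2  [5,6,7,8]=1
  size 5 → [2,3,4,7,8]=10  [2,3,6,7,8]=10  [3,4,6,7,8]=10  [3,5,6,7,8]=5  [4,5,6,7,8]=3
  size 6 → [1,4,5,6,7,8]=3  [2,3,4,6,7,8]=30  [2,3,5,6,7,8]=15  [3,4,5,6,7,8]=18
  size 7 → [0,1,4,5,6,7,8]=3  [1,3,4,5,6,7,8]=21  [2,3,4,5,6,7,8]=63
  first=0(m) contributes 84
  first=2(k) contributes 24
|[w]| = 108

108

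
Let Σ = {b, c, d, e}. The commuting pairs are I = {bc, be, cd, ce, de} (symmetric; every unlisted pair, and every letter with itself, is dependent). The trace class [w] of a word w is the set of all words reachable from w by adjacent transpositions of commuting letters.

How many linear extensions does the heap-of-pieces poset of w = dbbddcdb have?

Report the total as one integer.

0(d) covers ∅
1(b) covers 0:d
2(b) covers 1:b
3(d) covers 2:b
4(d) covers 3:d
5(c) covers ∅
6(d) covers 4:d
7(b) covers 6:d
floor of heap: 0:d, 5:c
completions by unplaced set U, small U first (add the entries for U minus each lowest piece of U):
  |U|=1: {5}:1  {7}:1
  |U|=2: {5,7}:2  {6,7}:1
  |U|=3: {4,6,7}:1  {5,6,7}:3
  |U|=4: {3,4,6,7}:1  {4,5,6,7}:4
  |U|=5: {2,3,4,6,7}:1  {3,4,5,6,7}:5
  |U|=6: {1,2,3,4,6,7}:1  {2,3,4,5,6,7}:6
  start at 0(d): 7
  start at 5(c): 1
sum over floor = 8

8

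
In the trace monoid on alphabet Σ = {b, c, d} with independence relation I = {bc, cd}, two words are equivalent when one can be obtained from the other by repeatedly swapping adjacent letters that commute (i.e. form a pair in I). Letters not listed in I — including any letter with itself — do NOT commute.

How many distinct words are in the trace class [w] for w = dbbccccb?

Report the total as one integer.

0(d) covers ∅
1(b) covers 0:d
2(b) covers 1:b
3(c) covers ∅
4(c) covers 3:c
5(c) covers 4:c
6(c) covers 5:c
7(b) covers 2:b
floor of heap: 0:d, 3:c
completions by unplaced set U, small U first (add the entries for U minus each lowest piece of U):
  |U|=1: {6}:1  {7}:1
  |U|=2: {2,7}:1  {5,6}:1  {6,7}:2
  |U|=3: {1,2,7}:1  {2,6,7}:3  {4,5,6}:1  {5,6,7}:3
  |U|=4: {0,1,2,7}:1  {1,2,6,7}:4  {2,5,6,7}:6  {3,4,5,6}:1  {4,5,6,7}:4
  |U|=5: {0,1,2,6,7}:5  {1,2,5,6,7}:10  {2,4,5,6,7}:10  {3,4,5,6,7}:5
  |U|=6: {0,1,2,5,6,7}:15  {1,2,4,5,6,7}:20  {2,3,4,5,6,7}:15
  start at 0(d): 35
  start at 3(c): 35
sum over floor = 70

70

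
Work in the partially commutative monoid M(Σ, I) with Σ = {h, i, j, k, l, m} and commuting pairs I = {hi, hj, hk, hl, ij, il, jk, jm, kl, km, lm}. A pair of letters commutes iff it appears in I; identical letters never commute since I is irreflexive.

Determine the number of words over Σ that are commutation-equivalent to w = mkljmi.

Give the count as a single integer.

45

0(m) covers ∅
1(k) covers ∅
2(l) covers ∅
3(j) covers 2:l
4(m) covers 0:m
5(i) covers 1:k, 4:m
floor of heap: 0:m, 1:k, 2:l
completions by unplaced set U, small U first (add the entries for U minus each lowest piece of U):
  |U|=1: {3}:1  {5}:1
  |U|=2: {1,5}:1  {2,3}:1  {3,5}:2  {4,5}:1
  |U|=3: {0,4,5}:1  {1,3,5}:3  {1,4,5}:2  {2,3,5}:3  {3,4,5}:3
  |U|=4: {0,1,4,5}:3  {0,3,4,5}:4  {1,2,3,5}:6  {1,3,4,5}:8  {2,3,4,5}:6
  start at 0(m): 20
  start at 1(k): 10
  start at 2(l): 15
sum over floor = 45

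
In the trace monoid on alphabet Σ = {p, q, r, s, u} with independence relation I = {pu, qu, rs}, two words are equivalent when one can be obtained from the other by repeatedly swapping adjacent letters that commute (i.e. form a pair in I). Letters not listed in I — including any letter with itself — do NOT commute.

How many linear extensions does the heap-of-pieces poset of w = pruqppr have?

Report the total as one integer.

4

piece 0:p — minimal
piece 1:r rests on {0:p}
piece 2:u rests on {1:r}
piece 3:q rests on {1:r}
piece 4:p rests on {3:q}
piece 5:p rests on {4:p}
piece 6:r rests on {2:u, 5:p}
minimal pieces: {0:p}
ways to finish when only these pieces remain (= sum over removing one remaining piece with nothing left below it):
  1 left: {6}→1
  2 left: {2,6}→1  {5,6}→1
  3 left: {2,5,6}→2  {4,5,6}→1
  4 left: {2,4,5,6}→3  {3,4,5,6}→1
  5 left: {2,3,4,5,6}→4
  placing 0:p first → 4 extensions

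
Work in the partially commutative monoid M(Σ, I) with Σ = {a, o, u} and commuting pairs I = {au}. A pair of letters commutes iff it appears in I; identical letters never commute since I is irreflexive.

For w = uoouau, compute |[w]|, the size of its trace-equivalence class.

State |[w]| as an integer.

3

piece 0:u — minimal
piece 1:o rests on {0:u}
piece 2:o rests on {1:o}
piece 3:u rests on {2:o}
piece 4:a rests on {2:o}
piece 5:u rests on {3:u}
minimal pieces: {0:u}
ways to finish when only these pieces remain (= sum over removing one remaining piece with nothing left below it):
  1 left: {4}→1  {5}→1
  2 left: {3,5}→1  {4,5}→2
  3 left: {3,4,5}→3
  4 left: {2,3,4,5}→3
  placing 0:u first → 3 extensions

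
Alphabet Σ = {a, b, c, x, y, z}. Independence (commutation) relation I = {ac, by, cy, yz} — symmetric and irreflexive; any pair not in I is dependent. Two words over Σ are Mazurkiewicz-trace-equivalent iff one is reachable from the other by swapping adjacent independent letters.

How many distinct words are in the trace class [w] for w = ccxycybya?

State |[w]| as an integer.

piece 0:c — minimal
piece 1:c rests on {0:c}
piece 2:x rests on {1:c}
piece 3:y rests on {2:x}
piece 4:c rests on {2:x}
piece 5:y rests on {3:y}
piece 6:b rests on {4:c}
piece 7:y rests on {5:y}
piece 8:a rests on {6:b, 7:y}
minimal pieces: {0:c}
ways to finish when only these pieces remain (= sum over removing one remaining piece with nothing left below it):
  1 left: {8}→1
  2 left: {6,8}→1  {7,8}→1
  3 left: {4,6,8}→1  {5,7,8}→1  {6,7,8}→2
  4 left: {3,5,7,8}→1  {4,6,7,8}→3  {5,6,7,8}→3
  5 left: {3,5,6,7,8}→4  {4,5,6,7,8}→6
  6 left: {3,4,5,6,7,8}→10
  7 left: {2,3,4,5,6,7,8}→10
  placing 0:c first → 10 extensions

10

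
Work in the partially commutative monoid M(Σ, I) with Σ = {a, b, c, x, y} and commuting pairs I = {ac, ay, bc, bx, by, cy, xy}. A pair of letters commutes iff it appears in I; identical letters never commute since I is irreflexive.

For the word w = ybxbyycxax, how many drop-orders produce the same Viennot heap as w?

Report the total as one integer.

1200

piece 0:y — minimal
piece 1:b — minimal
piece 2:x — minimal
piece 3:b rests on {1:b}
piece 4:y rests on {0:y}
piece 5:y rests on {4:y}
piece 6:c rests on {2:x}
piece 7:x rests on {6:c}
piece 8:a rests on {3:b, 7:x}
piece 9:x rests on {8:a}
minimal pieces: {0:y, 1:b, 2:x}
ways to finish when only these pieces remain (= sum over removing one remaining piece with nothing left below it):
  1 left: {5}→1  {9}→1
  2 left: {4,5}→1  {5,9}→2  {8,9}→1
  3 left: {0,4,5}→1  {3,8,9}→1  {4,5,9}→3  {5,8,9}→3  {7,8,9}→1
  4 left: {0,4,5,9}→4  {1,3,8,9}→1  {3,5,8,9}→4  {3,7,8,9}→2  {4,5,8,9}→6  {5,7,8,9}→4  {6,7,8,9}→1
  5 left: {0,4,5,8,9}→10  {1,3,5,8,9}→5  {1,3,7,8,9}→3  {2,6,7,8,9}→1  {3,4,5,8,9}→10  {3,5,7,8,9}→10  {3,6,7,8,9}→3  {4,5,7,8,9}→10  {5,6,7,8,9}→5
  6 left: {0,3,4,5,8,9}→20  {0,4,5,7,8,9}→20  {1,3,4,5,8,9}→15  {1,3,5,7,8,9}→18  {1,3,6,7,8,9}→6  {2,3,6,7,8,9}→4  {2,5,6,7,8,9}→6  {3,4,5,7,8,9}→30  {3,5,6,7,8,9}→18  {4,5,6,7,8,9}→15
  7 left: {0,1,3,4,5,8,9}→35  {0,3,4,5,7,8,9}→70  {0,4,5,6,7,8,9}→35  {1,2,3,6,7,8,9}→10  {1,3,4,5,7,8,9}→63  {1,3,5,6,7,8,9}→42  {2,3,5,6,7,8,9}→28  {2,4,5,6,7,8,9}→21  {3,4,5,6,7,8,9}→63
  8 left: {0,1,3,4,5,7,8,9}→168  {0,2,4,5,6,7,8,9}→56  {0,3,4,5,6,7,8,9}→168  {1,2,3,5,6,7,8,9}→80  {1,3,4,5,6,7,8,9}→168  {2,3,4,5,6,7,8,9}→112
  placing 0:y first → 360 extensions
  placing 1:b first → 336 extensions
  placing 2:x first → 504 extensions
total linear extensions = 1200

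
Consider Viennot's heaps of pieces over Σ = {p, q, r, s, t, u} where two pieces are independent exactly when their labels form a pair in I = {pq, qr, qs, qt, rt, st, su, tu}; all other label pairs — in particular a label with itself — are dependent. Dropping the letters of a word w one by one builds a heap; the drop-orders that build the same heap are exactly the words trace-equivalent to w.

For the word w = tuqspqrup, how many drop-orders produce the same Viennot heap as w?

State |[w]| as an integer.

drop 0:t onto floor
drop 1:u onto floor
drop 2:q onto {1:u}
drop 3:s onto floor
drop 4:p onto {0:t, 1:u, 3:s}
drop 5:q onto {2:q}
drop 6:r onto {4:p}
drop 7:u onto {5:q, 6:r}
drop 8:p onto {7:u}
ground layer = {0:t, 1:u, 3:s}
drop-orders for the pieces not yet dropped (sum over which currently-grounded one goes next):
  1 to go: {8} 1
  2 to go: {7,8} 1
  3 to go: {5,7,8} 1  {6,7,8} 1
  4 to go: {2,5,7,8} 1  {4,6,7,8} 1  {5,6,7,8} 2
  5 to go: {0,4,6,7,8} 1  {2,5,6,7,8} 3  {3,4,6,7,8} 1  {4,5,6,7,8} 3
  6 to go: {0,3,4,6,7,8} 2  {0,4,5,6,7,8} 4  {2,4,5,6,7,8} 6  {3,4,5,6,7,8} 4
  7 to go: {0,2,4,5,6,7,8} 10  {0,3,4,5,6,7,8} 10  {1,2,4,5,6,7,8} 6  {2,3,4,5,6,7,8} 10
  if 0:t drops first: 16 orders
  if 1:u drops first: 30 orders
  if 3:s drops first: 16 orders
heap linearizations: 62

62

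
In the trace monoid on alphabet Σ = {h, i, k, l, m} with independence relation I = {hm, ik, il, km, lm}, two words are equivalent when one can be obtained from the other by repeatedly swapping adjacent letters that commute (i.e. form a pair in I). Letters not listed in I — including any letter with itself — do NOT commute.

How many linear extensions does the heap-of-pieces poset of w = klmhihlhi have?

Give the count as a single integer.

4

0(k) covers ∅
1(l) covers 0:k
2(m) covers ∅
3(h) covers 1:l
4(i) covers 2:m, 3:h
5(h) covers 4:i
6(l) covers 5:h
7(h) covers 6:l
8(i) covers 7:h
floor of heap: 0:k, 2:m
completions by unplaced set U, small U first (add the entries for U minus each lowest piece of U):
  |U|=1: {8}:1
  |U|=2: {7,8}:1
  |U|=3: {6,7,8}:1
  |U|=4: {5,6,7,8}:1
  |U|=5: {4,5,6,7,8}:1
  |U|=6: {2,4,5,6,7,8}:1  {3,4,5,6,7,8}:1
  |U|=7: {1,3,4,5,6,7,8}:1  {2,3,4,5,6,7,8}:2
  start at 0(k): 3
  start at 2(m): 1
sum over floor = 4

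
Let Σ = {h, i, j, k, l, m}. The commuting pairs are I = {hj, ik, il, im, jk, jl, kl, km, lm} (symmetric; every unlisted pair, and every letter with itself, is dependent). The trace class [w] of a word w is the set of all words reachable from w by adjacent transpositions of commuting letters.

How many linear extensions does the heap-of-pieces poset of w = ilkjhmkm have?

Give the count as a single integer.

60

piece 0:i — minimal
piece 1:l — minimal
piece 2:k — minimal
piece 3:j rests on {0:i}
piece 4:h rests on {0:i, 1:l, 2:k}
piece 5:m rests on {3:j, 4:h}
piece 6:k rests on {4:h}
piece 7:m rests on {5:m}
minimal pieces: {0:i, 1:l, 2:k}
ways to finish when only these pieces remain (= sum over removing one remaining piece with nothing left below it):
  1 left: {6}→1  {7}→1
  2 left: {5,7}→1  {6,7}→2
  3 left: {3,5,7}→1  {5,6,7}→3
  4 left: {3,5,6,7}→4  {4,5,6,7}→3
  5 left: {1,4,5,6,7}→3  {2,4,5,6,7}→3  {3,4,5,6,7}→7
  6 left: {0,3,4,5,6,7}→7  {1,2,4,5,6,7}→6  {1,3,4,5,6,7}→10  {2,3,4,5,6,7}→10
  placing 0:i first → 26 extensions
  placing 1:l first → 17 extensions
  placing 2:k first → 17 extensions
total linear extensions = 60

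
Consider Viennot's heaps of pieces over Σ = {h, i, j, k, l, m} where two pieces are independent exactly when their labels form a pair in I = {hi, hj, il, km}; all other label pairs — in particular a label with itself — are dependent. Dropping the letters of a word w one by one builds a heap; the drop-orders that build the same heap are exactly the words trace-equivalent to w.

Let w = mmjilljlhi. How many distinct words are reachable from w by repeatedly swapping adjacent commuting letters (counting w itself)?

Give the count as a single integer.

9

0(m) covers ∅
1(m) covers 0:m
2(j) covers 1:m
3(i) covers 2:j
4(l) covers 2:j
5(l) covers 4:l
6(j) covers 3:i, 5:l
7(l) covers 6:j
8(h) covers 7:l
9(i) covers 6:j
floor of heap: 0:m
completions by unplaced set U, small U first (add the entries for U minus each lowest piece of U):
  |U|=1: {8}:1  {9}:1
  |U|=2: {7,8}:1  {8,9}:2
  |U|=3: {7,8,9}:3
  |U|=4: {6,7,8,9}:3
  |U|=5: {3,6,7,8,9}:3  {5,6,7,8,9}:3
  |U|=6: {3,5,6,7,8,9}:6  {4,5,6,7,8,9}:3
  |U|=7: {3,4,5,6,7,8,9}:9
  |U|=8: {2,3,4,5,6,7,8,9}:9
  start at 0(m): 9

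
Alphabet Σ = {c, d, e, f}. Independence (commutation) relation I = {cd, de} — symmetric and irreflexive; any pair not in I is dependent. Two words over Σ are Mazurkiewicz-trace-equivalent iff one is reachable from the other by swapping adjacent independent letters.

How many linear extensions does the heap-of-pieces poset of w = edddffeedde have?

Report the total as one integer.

#0=e has no predecessor
#1=d has no predecessor
#2=d depends on [1:d]
#3=d depends on [2:d]
#4=f depends on [0:e, 3:d]
#5=f depends on [4:f]
#6=e depends on [5:f]
#7=e depends on [6:e]
#8=d depends on [5:f]
#9=d depends on [8:d]
#10=e depends on [7:e]
sources: [0:e, 1:d]
N(rest) = Σ N(rest − s) over sources s of rest; N(one piece) = 1:
  size 1 → [9]=1  [10]=1
  size 2 → [7,10]=1  [8,9]=1  [9,10]=2
  size 3 → [6,7,10]=1  [7,9,10]=3  [8,9,10]=3
  size 4 → [6,7,9,10]=4  [7,8,9,10]=6
  size 5 → [6,7,8,9,10]=10
  size 6 → [5,6,7,8,9,10]=10
  size 7 → [4,5,6,7,8,9,10]=10
  size 8 → [0,4,5,6,7,8,9,10]=10  [3,4,5,6,7,8,9,10]=10
  size 9 → [0,3,4,5,6,7,8,9,10]=20  [2,3,4,5,6,7,8,9,10]=10
  first=0(e) contributes 10
  first=1(d) contributes 30
|[w]| = 40

40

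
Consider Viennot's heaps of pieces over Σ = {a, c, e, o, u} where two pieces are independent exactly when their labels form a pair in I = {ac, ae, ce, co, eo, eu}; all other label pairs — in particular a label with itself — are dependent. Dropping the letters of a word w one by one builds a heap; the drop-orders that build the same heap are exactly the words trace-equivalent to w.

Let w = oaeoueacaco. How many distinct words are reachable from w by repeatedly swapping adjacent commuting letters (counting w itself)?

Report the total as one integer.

drop 0:o onto floor
drop 1:a onto {0:o}
drop 2:e onto floor
drop 3:o onto {1:a}
drop 4:u onto {3:o}
drop 5:e onto {2:e}
drop 6:a onto {4:u}
drop 7:c onto {4:u}
drop 8:a onto {6:a}
drop 9:c onto {7:c}
drop 10:o onto {8:a}
ground layer = {0:o, 2:e}
drop-orders for the pieces not yet dropped (sum over which currently-grounded one goes next):
  1 to go: {5} 1  {9} 1  {10} 1
  2 to go: {2,5} 1  {5,9} 2  {5,10} 2  {7,9} 1  {8,10} 1  {9,10} 2
  3 to go: {2,5,9} 3  {2,5,10} 3  {5,7,9} 3  {5,8,10} 3  {5,9,10} 6  {6,8,10} 1  {7,9,10} 3  {8,9,10} 3
  4 to go: {2,5,7,9} 6  {2,5,8,10} 6  {2,5,9,10} 12  {5,6,8,10} 4  {5,7,9,10} 12  {5,8,9,10} 12  {6,8,9,10} 4  {7,8,9,10} 6
  5 to go: {2,5,6,8,10} 10  {2,5,7,9,10} 30  {2,5,8,9,10} 30  {5,6,8,9,10} 20  {5,7,8,9,10} 30  {6,7,8,9,10} 10
  6 to go: {2,5,6,8,9,10} 60  {2,5,7,8,9,10} 90  {4,6,7,8,9,10} 10  {5,6,7,8,9,10} 60
  7 to go: {2,5,6,7,8,9,10} 210  {3,4,6,7,8,9,10} 10  {4,5,6,7,8,9,10} 70
  8 to go: {1,3,4,6,7,8,9,10} 10  {2,4,5,6,7,8,9,10} 280  {3,4,5,6,7,8,9,10} 80
  9 to go: {0,1,3,4,6,7,8,9,10} 10  {1,3,4,5,6,7,8,9,10} 90  {2,3,4,5,6,7,8,9,10} 360
  if 0:o drops first: 450 orders
  if 2:e drops first: 100 orders
heap linearizations: 550

550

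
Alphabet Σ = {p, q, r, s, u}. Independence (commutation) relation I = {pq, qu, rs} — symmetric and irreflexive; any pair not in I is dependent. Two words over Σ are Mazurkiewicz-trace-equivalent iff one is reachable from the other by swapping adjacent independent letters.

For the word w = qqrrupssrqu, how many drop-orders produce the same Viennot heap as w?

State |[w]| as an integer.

#0=q has no predecessor
#1=q depends on [0:q]
#2=r depends on [1:q]
#3=r depends on [2:r]
#4=u depends on [3:r]
#5=p depends on [4:u]
#6=s depends on [5:p]
#7=s depends on [6:s]
#8=r depends on [5:p]
#9=q depends on [7:s, 8:r]
#10=u depends on [7:s, 8:r]
sources: [0:q]
N(rest) = Σ N(rest − s) over sources s of rest; N(one piece) = 1:
  size 1 → [9]=1  [10]=1
  size 2 → [9,10]=2
  size 3 → [7,9,10]=2  [8,9,10]=2
  size 4 → [6,7,9,10]=2  [7,8,9,10]=4
  size 5 → [6,7,8,9,10]=6
  size 6 → [5,6,7,8,9,10]=6
  size 7 → [4,5,6,7,8,9,10]=6
  size 8 → [3,4,5,6,7,8,9,10]=6
  size 9 → [2,3,4,5,6,7,8,9,10]=6
  first=0(q) contributes 6

6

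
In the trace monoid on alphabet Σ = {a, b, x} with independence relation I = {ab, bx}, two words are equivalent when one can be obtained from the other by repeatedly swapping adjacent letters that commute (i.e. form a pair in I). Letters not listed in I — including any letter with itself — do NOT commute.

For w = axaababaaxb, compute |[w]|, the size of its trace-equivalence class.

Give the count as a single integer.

#0=a has no predecessor
#1=x depends on [0:a]
#2=a depends on [1:x]
#3=a depends on [2:a]
#4=b has no predecessor
#5=a depends on [3:a]
#6=b depends on [4:b]
#7=a depends on [5:a]
#8=a depends on [7:a]
#9=x depends on [8:a]
#10=b depends on [6:b]
sources: [0:a, 4:b]
N(rest) = Σ N(rest − s) over sources s of rest; N(one piece) = 1:
  size 1 → [9]=1  [10]=1
  size 2 → [6,10]=1  [8,9]=1  [9,10]=2
  size 3 → [4,6,10]=1  [6,9,10]=3  [7,8,9]=1  [8,9,10]=3
  size 4 → [4,6,9,10]=4  [5,7,8,9]=1  [6,8,9,10]=6  [7,8,9,10]=4
  size 5 → [3,5,7,8,9]=1  [4,6,8,9,10]=10  [5,7,8,9,10]=5  [6,7,8,9,10]=10
  size 6 → [2,3,5,7,8,9]=1  [3,5,7,8,9,10]=6  [4,6,7,8,9,10]=20  [5,6,7,8,9,10]=15
  size 7 → [1,2,3,5,7,8,9]=1  [2,3,5,7,8,9,10]=7  [3,5,6,7,8,9,10]=21  [4,5,6,7,8,9,10]=35
  size 8 → [0,1,2,3,5,7,8,9]=1  [1,2,3,5,7,8,9,10]=8  [2,3,5,6,7,8,9,10]=28  [3,4,5,6,7,8,9,10]=56
  size 9 → [0,1,2,3,5,7,8,9,10]=9  [1,2,3,5,6,7,8,9,10]=36  [2,3,4,5,6,7,8,9,10]=84
  first=0(a) contributes 120
  first=4(b) contributes 45
|[w]| = 165

165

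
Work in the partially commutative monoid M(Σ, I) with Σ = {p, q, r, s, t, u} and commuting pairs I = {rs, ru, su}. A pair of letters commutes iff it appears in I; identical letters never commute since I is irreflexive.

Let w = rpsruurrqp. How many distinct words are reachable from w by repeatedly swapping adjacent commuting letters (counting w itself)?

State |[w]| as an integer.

60

0(r) covers ∅
1(p) covers 0:r
2(s) covers 1:p
3(r) covers 1:p
4(u) covers 1:p
5(u) covers 4:u
6(r) covers 3:r
7(r) covers 6:r
8(q) covers 2:s, 5:u, 7:r
9(p) covers 8:q
floor of heap: 0:r
completions by unplaced set U, small U first (add the entries for U minus each lowest piece of U):
  |U|=1: {9}:1
  |U|=2: {8,9}:1
  |U|=3: {2,8,9}:1  {5,8,9}:1  {7,8,9}:1
  |U|=4: {2,5,8,9}:2  {2,7,8,9}:2  {4,5,8,9}:1  {5,7,8,9}:2  {6,7,8,9}:1
  |U|=5: {2,4,5,8,9}:3  {2,5,7,8,9}:6  {2,6,7,8,9}:3  {3,6,7,8,9}:1  {4,5,7,8,9}:3  {5,6,7,8,9}:3
  |U|=6: {2,3,6,7,8,9}:4  {2,4,5,7,8,9}:12  {2,5,6,7,8,9}:12  {3,5,6,7,8,9}:4  {4,5,6,7,8,9}:6
  |U|=7: {2,3,5,6,7,8,9}:20  {2,4,5,6,7,8,9}:30  {3,4,5,6,7,8,9}:10
  |U|=8: {2,3,4,5,6,7,8,9}:60
  start at 0(r): 60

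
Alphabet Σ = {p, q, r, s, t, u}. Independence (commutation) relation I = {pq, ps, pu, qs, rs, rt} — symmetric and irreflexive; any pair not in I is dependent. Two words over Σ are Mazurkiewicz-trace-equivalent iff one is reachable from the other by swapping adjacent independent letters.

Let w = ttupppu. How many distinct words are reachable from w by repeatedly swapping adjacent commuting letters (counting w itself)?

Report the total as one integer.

#0=t has no predecessor
#1=t depends on [0:t]
#2=u depends on [1:t]
#3=p depends on [1:t]
#4=p depends on [3:p]
#5=p depends on [4:p]
#6=u depends on [2:u]
sources: [0:t]
N(rest) = Σ N(rest − s) over sources s of rest; N(one piece) = 1:
  size 1 → [5]=1  [6]=1
  size 2 → [2,6]=1  [4,5]=1  [5,6]=2
  size 3 → [2,5,6]=3  [3,4,5]=1  [4,5,6]=3
  size 4 → [2,4,5,6]=6  [3,4,5,6]=4
  size 5 → [2,3,4,5,6]=10
  first=0(t) contributes 10

10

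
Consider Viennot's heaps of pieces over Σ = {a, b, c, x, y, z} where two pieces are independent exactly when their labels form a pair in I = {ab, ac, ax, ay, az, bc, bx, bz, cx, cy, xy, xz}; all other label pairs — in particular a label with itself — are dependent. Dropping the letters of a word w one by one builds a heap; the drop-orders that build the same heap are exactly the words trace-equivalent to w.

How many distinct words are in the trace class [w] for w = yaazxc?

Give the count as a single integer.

60

#0=y has no predecessor
#1=a has no predecessor
#2=a depends on [1:a]
#3=z depends on [0:y]
#4=x has no predecessor
#5=c depends on [3:z]
sources: [0:y, 1:a, 4:x]
N(rest) = Σ N(rest − s) over sources s of rest; N(one piece) = 1:
  size 1 → [2]=1  [4]=1  [5]=1
  size 2 → [1,2]=1  [2,4]=2  [2,5]=2  [3,5]=1  [4,5]=2
  size 3 → [0,3,5]=1  [1,2,4]=3  [1,2,5]=3  [2,3,5]=3  [2,4,5]=6  [3,4,5]=3
  size 4 → [0,2,3,5]=4  [0,3,4,5]=4  [1,2,3,5]=6  [1,2,4,5]=12  [2,3,4,5]=12
  first=0(y) contributes 30
  first=1(a) contributes 20
  first=4(x) contributes 10
|[w]| = 60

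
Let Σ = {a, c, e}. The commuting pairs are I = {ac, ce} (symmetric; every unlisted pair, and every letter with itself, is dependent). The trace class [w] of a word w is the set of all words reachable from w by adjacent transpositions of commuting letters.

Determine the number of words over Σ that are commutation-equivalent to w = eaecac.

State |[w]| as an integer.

15

0(e) covers ∅
1(a) covers 0:e
2(e) covers 1:a
3(c) covers ∅
4(a) covers 2:e
5(c) covers 3:c
floor of heap: 0:e, 3:c
completions by unplaced set U, small U first (add the entries for U minus each lowest piece of U):
  |U|=1: {4}:1  {5}:1
  |U|=2: {2,4}:1  {3,5}:1  {4,5}:2
  |U|=3: {1,2,4}:1  {2,4,5}:3  {3,4,5}:3
  |U|=4: {0,1,2,4}:1  {1,2,4,5}:4  {2,3,4,5}:6
  start at 0(e): 10
  start at 3(c): 5
sum over floor = 15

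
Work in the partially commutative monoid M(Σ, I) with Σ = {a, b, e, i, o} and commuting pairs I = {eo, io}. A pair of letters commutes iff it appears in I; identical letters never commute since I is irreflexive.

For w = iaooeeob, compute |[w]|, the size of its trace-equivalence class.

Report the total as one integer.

#0=i has no predecessor
#1=a depends on [0:i]
#2=o depends on [1:a]
#3=o depends on [2:o]
#4=e depends on [1:a]
#5=e depends on [4:e]
#6=o depends on [3:o]
#7=b depends on [5:e, 6:o]
sources: [0:i]
N(rest) = Σ N(rest − s) over sources s of rest; N(one piece) = 1:
  size 1 → [7]=1
  size 2 → [5,7]=1  [6,7]=1
  size 3 → [3,6,7]=1  [4,5,7]=1  [5,6,7]=2
  size 4 → [2,3,6,7]=1  [3,5,6,7]=3  [4,5,6,7]=3
  size 5 → [2,3,5,6,7]=4  [3,4,5,6,7]=6
  size 6 → [2,3,4,5,6,7]=10
  first=0(i) contributes 10

10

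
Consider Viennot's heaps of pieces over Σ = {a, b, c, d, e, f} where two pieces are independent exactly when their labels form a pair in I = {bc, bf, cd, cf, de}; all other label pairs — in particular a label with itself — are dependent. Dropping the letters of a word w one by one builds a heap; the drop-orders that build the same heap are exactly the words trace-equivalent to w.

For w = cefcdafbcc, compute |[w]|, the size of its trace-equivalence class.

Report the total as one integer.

36

0(c) covers ∅
1(e) covers 0:c
2(f) covers 1:e
3(c) covers 1:e
4(d) covers 2:f
5(a) covers 3:c, 4:d
6(f) covers 5:a
7(b) covers 5:a
8(c) covers 5:a
9(c) covers 8:c
floor of heap: 0:c
completions by unplaced set U, small U first (add the entries for U minus each lowest piece of U):
  |U|=1: {6}:1  {7}:1  {9}:1
  |U|=2: {6,7}:2  {6,9}:2  {7,9}:2  {8,9}:1
  |U|=3: {6,7,9}:6  {6,8,9}:3  {7,8,9}:3
  |U|=4: {6,7,8,9}:12
  |U|=5: {5,6,7,8,9}:12
  |U|=6: {3,5,6,7,8,9}:12  {4,5,6,7,8,9}:12
  |U|=7: {2,4,5,6,7,8,9}:12  {3,4,5,6,7,8,9}:24
  |U|=8: {2,3,4,5,6,7,8,9}:36
  start at 0(c): 36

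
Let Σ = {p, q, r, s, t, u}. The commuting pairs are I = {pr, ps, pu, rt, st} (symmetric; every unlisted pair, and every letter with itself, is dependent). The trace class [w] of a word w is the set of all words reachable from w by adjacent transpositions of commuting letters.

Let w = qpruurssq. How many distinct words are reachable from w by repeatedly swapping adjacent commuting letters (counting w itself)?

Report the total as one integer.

0(q) covers ∅
1(p) covers 0:q
2(r) covers 0:q
3(u) covers 2:r
4(u) covers 3:u
5(r) covers 4:u
6(s) covers 5:r
7(s) covers 6:s
8(q) covers 1:p, 7:s
floor of heap: 0:q
completions by unplaced set U, small U first (add the entries for U minus each lowest piece of U):
  |U|=1: {8}:1
  |U|=2: {1,8}:1  {7,8}:1
  |U|=3: {1,7,8}:2  {6,7,8}:1
  |U|=4: {1,6,7,8}:3  {5,6,7,8}:1
  |U|=5: {1,5,6,7,8}:4  {4,5,6,7,8}:1
  |U|=6: {1,4,5,6,7,8}:5  {3,4,5,6,7,8}:1
  |U|=7: {1,3,4,5,6,7,8}:6  {2,3,4,5,6,7,8}:1
  start at 0(q): 7

7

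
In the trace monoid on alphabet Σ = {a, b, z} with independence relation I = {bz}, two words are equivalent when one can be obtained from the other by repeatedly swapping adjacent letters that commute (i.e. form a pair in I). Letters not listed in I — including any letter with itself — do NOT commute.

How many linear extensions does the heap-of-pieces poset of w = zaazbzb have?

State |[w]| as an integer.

6

0(z) covers ∅
1(a) covers 0:z
2(a) covers 1:a
3(z) covers 2:a
4(b) covers 2:a
5(z) covers 3:z
6(b) covers 4:b
floor of heap: 0:z
completions by unplaced set U, small U first (add the entries for U minus each lowest piece of U):
  |U|=1: {5}:1  {6}:1
  |U|=2: {3,5}:1  {4,6}:1  {5,6}:2
  |U|=3: {3,5,6}:3  {4,5,6}:3
  |U|=4: {3,4,5,6}:6
  |U|=5: {2,3,4,5,6}:6
  start at 0(z): 6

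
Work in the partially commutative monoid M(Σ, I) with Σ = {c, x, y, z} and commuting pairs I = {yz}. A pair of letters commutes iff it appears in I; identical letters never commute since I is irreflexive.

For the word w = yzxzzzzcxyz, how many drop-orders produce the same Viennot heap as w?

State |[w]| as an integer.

drop 0:y onto floor
drop 1:z onto floor
drop 2:x onto {0:y, 1:z}
drop 3:z onto {2:x}
drop 4:z onto {3:z}
drop 5:z onto {4:z}
drop 6:z onto {5:z}
drop 7:c onto {6:z}
drop 8:x onto {7:c}
drop 9:y onto {8:x}
drop 10:z onto {8:x}
ground layer = {0:y, 1:z}
drop-orders for the pieces not yet dropped (sum over which currently-grounded one goes next):
  1 to go: {9} 1  {10} 1
  2 to go: {9,10} 2
  3 to go: {8,9,10} 2
  4 to go: {7,8,9,10} 2
  5 to go: {6,7,8,9,10} 2
  6 to go: {5,6,7,8,9,10} 2
  7 to go: {4,5,6,7,8,9,10} 2
  8 to go: {3,4,5,6,7,8,9,10} 2
  9 to go: {2,3,4,5,6,7,8,9,10} 2
  if 0:y drops first: 2 orders
  if 1:z drops first: 2 orders
heap linearizations: 4

4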